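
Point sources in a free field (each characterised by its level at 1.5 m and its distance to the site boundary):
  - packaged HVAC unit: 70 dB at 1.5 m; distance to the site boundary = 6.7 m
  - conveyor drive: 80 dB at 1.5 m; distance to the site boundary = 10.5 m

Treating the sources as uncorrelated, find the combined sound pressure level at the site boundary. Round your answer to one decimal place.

Apply inverse-square spreading to bring every level to the receiver, then sum 10^(L/10).
packaged HVAC unit: 70 − 20·log₁₀(6.7/1.5) = 70 − 13.00 = 57.00 dB.
conveyor drive: 80 − 20·log₁₀(10.5/1.5) = 80 − 16.90 = 63.10 dB.
Σ 10^(L/10) = 2.542e+06 → L_total = 10·log₁₀(2.542e+06) = 64.05 dB.

64.1 dB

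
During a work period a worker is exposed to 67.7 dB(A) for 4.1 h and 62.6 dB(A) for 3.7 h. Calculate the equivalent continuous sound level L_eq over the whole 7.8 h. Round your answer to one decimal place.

Weight each interval's intensity by its duration and average over T = 7.8 h:
Σ tᵢ·10^(Lᵢ/10) = 4.1·10^(67.7/10) + 3.7·10^(62.6/10) = 3.088e+07.
L_eq = 10·log₁₀(3.088e+07/7.8) = 65.98 dB(A).

66.0 dB(A)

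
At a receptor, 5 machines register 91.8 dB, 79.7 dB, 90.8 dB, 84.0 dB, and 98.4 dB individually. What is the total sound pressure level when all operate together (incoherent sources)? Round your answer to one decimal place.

Incoherent sources combine by intensity addition: L_total = 10·log₁₀(Σ 10^(L_i/10)).
Σ 10^(L/10) = 10^(91.8/10) + 10^(79.7/10) + 10^(90.8/10) + 10^(84.0/10) + 10^(98.4/10) = 9.979e+09.
L_total = 10·log₁₀(9.979e+09) = 99.99 dB.

100.0 dB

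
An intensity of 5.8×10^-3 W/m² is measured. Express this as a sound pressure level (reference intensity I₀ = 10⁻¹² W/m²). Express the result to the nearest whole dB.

L = 10·log₁₀(I/I₀) = 10·log₁₀(5.8×10^-3/10⁻¹²) = 10·log₁₀(5.8×10^9).
L = 10·(0.7634 + 9) = 97.63 dB.

98 dB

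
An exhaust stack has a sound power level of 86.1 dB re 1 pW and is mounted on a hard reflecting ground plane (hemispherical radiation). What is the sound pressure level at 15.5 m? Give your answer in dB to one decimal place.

Free-field hemispherical radiation: L_p = L_w − 10·log₁₀(2π·r²), r = 15.5 m.
2π·r² = 1510 m², 10·log₁₀ of that is 31.788 dB.
L_p = 86.1 − 31.788 = 54.31 dB.

54.3 dB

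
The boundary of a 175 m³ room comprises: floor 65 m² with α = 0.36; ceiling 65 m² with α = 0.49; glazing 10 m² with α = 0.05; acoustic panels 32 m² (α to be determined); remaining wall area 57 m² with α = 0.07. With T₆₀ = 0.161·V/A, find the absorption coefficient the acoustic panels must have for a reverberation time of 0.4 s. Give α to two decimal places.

A = 0.161·V/T₆₀ = 0.161·175/0.4 = 70.44 m² sabins.
Absorption from the other surfaces = 65·0.36 + 65·0.49 + 10·0.05 + 57·0.07 = 59.74 m², so the acoustic panels must supply 10.70 m² over 32 m².
α = 10.70/32 = 0.334.

0.33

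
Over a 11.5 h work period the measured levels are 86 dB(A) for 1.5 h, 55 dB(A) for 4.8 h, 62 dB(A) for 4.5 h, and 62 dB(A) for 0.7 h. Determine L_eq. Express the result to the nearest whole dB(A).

L_eq = 10·log₁₀[(1/T)·Σ tᵢ·10^(Lᵢ/10)] with T = 11.5 h.
Σ tᵢ·10^(Lᵢ/10) = 1.5·10^(86/10) + 4.8·10^(55/10) + 4.5·10^(62/10) + 0.7·10^(62/10) = 6.069e+08.
L_eq = 10·log₁₀(6.069e+08/11.5) = 77.22 dB(A).

77 dB(A)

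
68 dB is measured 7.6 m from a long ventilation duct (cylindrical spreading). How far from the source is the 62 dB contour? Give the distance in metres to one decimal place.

30.3 m

The 6.0 dB drop corresponds to a distance ratio of 10^(6.0/10) for a line source.
r₂ = 7.6·10^((68−62)/10) = 7.6·10^(6.0/10) = 30.26 m.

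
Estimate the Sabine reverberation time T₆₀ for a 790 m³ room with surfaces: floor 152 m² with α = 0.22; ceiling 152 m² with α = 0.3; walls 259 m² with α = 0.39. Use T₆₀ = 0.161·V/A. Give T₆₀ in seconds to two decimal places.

0.71 s

Total absorption A = 152·0.22 + 152·0.3 + 259·0.39 = 180.05 m² sabins.
T₆₀ = 0.161 × 790 / 180.05 = 0.706 s.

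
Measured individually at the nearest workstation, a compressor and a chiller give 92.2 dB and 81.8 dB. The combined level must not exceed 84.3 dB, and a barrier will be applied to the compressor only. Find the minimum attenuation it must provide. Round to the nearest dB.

Everything except the compressor sums to 10^(81.8/10) = 1.514e+08 in linear terms, 81.80 dB.
To meet 84.3 dB overall, the treated compressor may contribute at most 10^(84.3/10) − 1.514e+08 = 1.178e+08, i.e. 80.71 dB.
Required insertion loss = 92.2 − 80.71 = 11.49 dB.

11 dB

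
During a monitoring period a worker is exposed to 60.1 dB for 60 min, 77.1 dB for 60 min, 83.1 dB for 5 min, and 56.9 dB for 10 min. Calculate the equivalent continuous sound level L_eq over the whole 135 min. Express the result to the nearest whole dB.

The energy average is taken in the linear domain: L_eq = 10·log₁₀[(Σ tᵢ·10^(Lᵢ/10))/T], T = 135 min.
Σ tᵢ·10^(Lᵢ/10) = 60·10^(60.1/10) + 60·10^(77.1/10) + 5·10^(83.1/10) + 10·10^(56.9/10) = 4.164e+09.
L_eq = 10·log₁₀(4.164e+09/135) = 74.89 dB.

75 dB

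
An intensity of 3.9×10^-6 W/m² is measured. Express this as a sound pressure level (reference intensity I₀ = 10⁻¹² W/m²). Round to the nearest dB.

66 dB

I/I₀ = 3.9×10^-6/10⁻¹² = 3.9×10^6, and L = 10·log₁₀(I/I₀).
L = 10·(0.5911 + 6) = 65.91 dB.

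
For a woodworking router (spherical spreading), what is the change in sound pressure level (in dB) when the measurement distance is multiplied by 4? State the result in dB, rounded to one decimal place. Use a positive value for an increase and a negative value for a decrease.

With spherical spreading the level changes by −20·log₁₀(r₂/r₁).
ΔL = −20·log₁₀(4) = -12.04 dB.

-12.0 dB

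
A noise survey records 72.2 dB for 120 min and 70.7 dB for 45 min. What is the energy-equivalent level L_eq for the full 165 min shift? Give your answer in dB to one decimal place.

71.8 dB

L_eq = 10·log₁₀[(1/T)·Σ tᵢ·10^(Lᵢ/10)] with T = 165 min.
Σ tᵢ·10^(Lᵢ/10) = 120·10^(72.2/10) + 45·10^(70.7/10) = 2.520e+09.
L_eq = 10·log₁₀(2.520e+09/165) = 71.84 dB.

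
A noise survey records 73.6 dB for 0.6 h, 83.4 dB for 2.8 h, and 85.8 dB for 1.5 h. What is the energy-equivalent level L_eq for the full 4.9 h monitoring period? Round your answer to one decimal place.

Weight each interval's intensity by its duration and average over T = 4.9 h:
Σ tᵢ·10^(Lᵢ/10) = 0.6·10^(73.6/10) + 2.8·10^(83.4/10) + 1.5·10^(85.8/10) = 1.197e+09.
L_eq = 10·log₁₀(1.197e+09/4.9) = 83.88 dB.

83.9 dB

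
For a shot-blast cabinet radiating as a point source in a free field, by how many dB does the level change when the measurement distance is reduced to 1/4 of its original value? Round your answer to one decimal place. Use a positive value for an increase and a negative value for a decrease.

+12.0 dB

Point-source spreading: ΔL = −20·log₁₀(r₂/r₁).
ΔL = −20·log₁₀(0.25) = +12.04 dB.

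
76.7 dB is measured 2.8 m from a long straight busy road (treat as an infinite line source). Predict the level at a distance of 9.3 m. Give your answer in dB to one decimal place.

71.5 dB

Line-source attenuation: ΔL = 10·log₁₀(r₂/r₁) = 10·log₁₀(9.3/2.8) = 5.213 dB.
L₂ = 76.7 − 10·log₁₀(9.3/2.8) = 76.7 − 5.213 = 71.49 dB.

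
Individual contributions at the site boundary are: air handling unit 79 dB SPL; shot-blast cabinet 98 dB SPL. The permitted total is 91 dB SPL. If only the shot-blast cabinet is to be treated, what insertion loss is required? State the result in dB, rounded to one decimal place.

Fixed contribution from the other source: Σ 10^(L/10) = 10^(79/10) = 7.943e+07 (79.00 dB SPL).
To meet 91 dB SPL overall, the treated shot-blast cabinet may contribute at most 10^(91/10) − 7.943e+07 = 1.179e+09, i.e. 90.72 dB SPL.
Required insertion loss = 98 − 90.72 = 7.28 dB.

7.3 dB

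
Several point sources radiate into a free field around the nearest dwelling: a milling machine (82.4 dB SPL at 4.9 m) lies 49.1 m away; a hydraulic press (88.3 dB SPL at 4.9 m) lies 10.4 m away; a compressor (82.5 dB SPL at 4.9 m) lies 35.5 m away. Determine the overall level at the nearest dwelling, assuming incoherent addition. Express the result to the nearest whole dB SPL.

82 dB SPL

First find each source's level at the receiver (point-source: −20·log₁₀(r/r_ref)), then combine on an intensity basis.
milling machine: 82.4 − 20·log₁₀(49.1/4.9) = 82.4 − 20.02 = 62.38 dB SPL.
hydraulic press: 88.3 − 20·log₁₀(10.4/4.9) = 88.3 − 6.54 = 81.76 dB SPL.
compressor: 82.5 − 20·log₁₀(35.5/4.9) = 82.5 − 17.20 = 65.30 dB SPL.
Σ 10^(L/10) = 1.552e+08 → L_total = 10·log₁₀(1.552e+08) = 81.91 dB SPL.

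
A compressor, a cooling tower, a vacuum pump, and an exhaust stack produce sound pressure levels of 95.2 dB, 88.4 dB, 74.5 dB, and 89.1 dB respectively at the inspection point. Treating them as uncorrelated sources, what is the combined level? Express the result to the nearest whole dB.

Incoherent sources combine by intensity addition: L_total = 10·log₁₀(Σ 10^(L_i/10)).
Σ 10^(L/10) = 10^(95.2/10) + 10^(88.4/10) + 10^(74.5/10) + 10^(89.1/10) = 4.844e+09.
L_total = 10·log₁₀(4.844e+09) = 96.85 dB.

97 dB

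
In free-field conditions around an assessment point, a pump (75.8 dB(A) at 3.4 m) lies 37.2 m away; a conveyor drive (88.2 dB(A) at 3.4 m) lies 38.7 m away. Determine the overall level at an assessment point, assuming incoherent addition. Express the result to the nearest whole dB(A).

First find each source's level at the receiver (point-source: −20·log₁₀(r/r_ref)), then combine on an intensity basis.
pump: 75.8 − 20·log₁₀(37.2/3.4) = 75.8 − 20.78 = 55.02 dB(A).
conveyor drive: 88.2 − 20·log₁₀(38.7/3.4) = 88.2 − 21.12 = 67.08 dB(A).
Σ 10^(L/10) = 5.417e+06 → L_total = 10·log₁₀(5.417e+06) = 67.34 dB(A).

67 dB(A)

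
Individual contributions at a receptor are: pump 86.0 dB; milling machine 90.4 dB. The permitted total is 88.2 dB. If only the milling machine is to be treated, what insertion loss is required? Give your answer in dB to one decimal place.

Everything except the milling machine sums to 10^(86.0/10) = 3.981e+08 in linear terms, 86.00 dB.
The limit corresponds to 10^(88.2/10) = 6.607e+08; subtracting the fixed part leaves 2.626e+08 for the milling machine, i.e. 84.19 dB.
So the milling machine must be reduced from 90.4 to 84.19 dB: IL = 6.21 dB.

6.2 dB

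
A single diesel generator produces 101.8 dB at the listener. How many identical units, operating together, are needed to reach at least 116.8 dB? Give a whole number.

N identical sources give L₁ + 10·log₁₀ N, so require 10·log₁₀ N ≥ 116.8 − 101.8 = 15.0 dB.
N ≥ 10^(15.0/10) = 31.623, so N = 32.

32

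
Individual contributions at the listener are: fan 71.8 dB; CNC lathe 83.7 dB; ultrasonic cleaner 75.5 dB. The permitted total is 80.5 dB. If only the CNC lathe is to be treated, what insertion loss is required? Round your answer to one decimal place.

Fixed contribution from the other sources: Σ 10^(L/10) = 10^(71.8/10) + 10^(75.5/10) = 5.062e+07 (77.04 dB).
To meet 80.5 dB overall, the treated CNC lathe may contribute at most 10^(80.5/10) − 5.062e+07 = 6.158e+07, i.e. 77.89 dB.
Required insertion loss = 83.7 − 77.89 = 5.81 dB.

5.8 dB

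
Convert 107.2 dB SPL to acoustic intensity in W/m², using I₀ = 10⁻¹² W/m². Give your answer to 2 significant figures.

0.052 W/m²

I/I₀ = 10^(107.2/10) = 5.248e+10, so I = 5.248e+10 × 10⁻¹² W/m².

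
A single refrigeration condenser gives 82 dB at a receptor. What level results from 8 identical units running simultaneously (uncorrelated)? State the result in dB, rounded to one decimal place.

With 8 equal, uncorrelated contributions the intensity is 8× that of one unit, giving a rise of 10·log₁₀ 8.
L_total = 82 + 10·log₁₀(8) = 82 + 9.031 = 91.03 dB.

91.0 dB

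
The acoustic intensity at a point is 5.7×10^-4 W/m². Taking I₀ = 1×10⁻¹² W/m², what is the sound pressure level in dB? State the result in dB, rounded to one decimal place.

87.6 dB

Dividing by I₀ shifts the exponent by 12: I/I₀ = 5.7×10^8.
L = 10·(0.7559 + 8) = 87.56 dB.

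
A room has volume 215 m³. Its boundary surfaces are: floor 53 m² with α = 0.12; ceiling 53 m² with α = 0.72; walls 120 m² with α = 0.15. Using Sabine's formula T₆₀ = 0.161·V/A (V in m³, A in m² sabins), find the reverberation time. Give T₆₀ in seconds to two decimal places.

A = Σ Sᵢαᵢ = 53·0.12 + 53·0.72 + 120·0.15 = 62.52 m².
T₆₀ = 0.161 × 215 / 62.52 = 0.554 s.

0.55 s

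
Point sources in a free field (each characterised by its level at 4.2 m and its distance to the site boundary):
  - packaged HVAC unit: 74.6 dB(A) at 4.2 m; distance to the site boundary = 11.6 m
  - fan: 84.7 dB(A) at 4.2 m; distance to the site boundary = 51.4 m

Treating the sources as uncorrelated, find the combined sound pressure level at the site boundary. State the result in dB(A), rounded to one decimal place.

First find each source's level at the receiver (point-source: −20·log₁₀(r/r_ref)), then combine on an intensity basis.
packaged HVAC unit: 74.6 − 20·log₁₀(11.6/4.2) = 74.6 − 8.82 = 65.78 dB(A).
fan: 84.7 − 20·log₁₀(51.4/4.2) = 84.7 − 21.75 = 62.95 dB(A).
Σ 10^(L/10) = 5.751e+06 → L_total = 10·log₁₀(5.751e+06) = 67.60 dB(A).

67.6 dB(A)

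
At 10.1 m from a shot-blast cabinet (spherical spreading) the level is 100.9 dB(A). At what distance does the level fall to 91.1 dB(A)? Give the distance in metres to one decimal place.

Point-source spreading drops the level by 20·log₁₀(r₂/r₁); inverting, r₂/r₁ = 10^(ΔL/20).
r₂ = 10.1·10^((100.9−91.1)/20) = 10.1·10^(9.8/20) = 31.21 m.

31.2 m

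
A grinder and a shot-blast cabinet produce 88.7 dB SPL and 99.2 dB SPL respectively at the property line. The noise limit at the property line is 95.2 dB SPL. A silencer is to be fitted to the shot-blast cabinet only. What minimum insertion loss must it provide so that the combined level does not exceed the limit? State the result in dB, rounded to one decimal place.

Everything except the shot-blast cabinet sums to 10^(88.7/10) = 7.413e+08 in linear terms, 88.70 dB SPL.
The limit corresponds to 10^(95.2/10) = 3.311e+09; subtracting the fixed part leaves 2.570e+09 for the shot-blast cabinet, i.e. 94.10 dB SPL.
Required insertion loss = 99.2 − 94.10 = 5.10 dB.

5.1 dB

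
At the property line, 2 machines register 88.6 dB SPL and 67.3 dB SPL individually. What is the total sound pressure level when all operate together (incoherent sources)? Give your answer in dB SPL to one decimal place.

88.6 dB SPL

Incoherent sources combine by intensity addition: L_total = 10·log₁₀(Σ 10^(L_i/10)).
Σ 10^(L/10) = 10^(88.6/10) + 10^(67.3/10) = 7.298e+08.
L_total = 10·log₁₀(7.298e+08) = 88.63 dB SPL.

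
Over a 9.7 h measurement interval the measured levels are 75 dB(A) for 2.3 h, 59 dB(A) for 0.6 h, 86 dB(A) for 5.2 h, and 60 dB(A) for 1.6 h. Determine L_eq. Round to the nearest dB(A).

L_eq = 10·log₁₀[(1/T)·Σ tᵢ·10^(Lᵢ/10)] with T = 9.7 h.
Σ tᵢ·10^(Lᵢ/10) = 2.3·10^(75/10) + 0.6·10^(59/10) + 5.2·10^(86/10) + 1.6·10^(60/10) = 2.145e+09.
L_eq = 10·log₁₀(2.145e+09/9.7) = 83.45 dB(A).

83 dB(A)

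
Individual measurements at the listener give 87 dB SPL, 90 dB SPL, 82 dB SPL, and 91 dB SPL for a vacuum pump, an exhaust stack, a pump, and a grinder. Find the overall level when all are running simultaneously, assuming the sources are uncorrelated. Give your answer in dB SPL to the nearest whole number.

95 dB SPL

Incoherent sources combine by intensity addition: L_total = 10·log₁₀(Σ 10^(L_i/10)).
Σ 10^(L/10) = 10^(87/10) + 10^(90/10) + 10^(82/10) + 10^(91/10) = 2.919e+09.
L_total = 10·log₁₀(2.919e+09) = 94.65 dB SPL.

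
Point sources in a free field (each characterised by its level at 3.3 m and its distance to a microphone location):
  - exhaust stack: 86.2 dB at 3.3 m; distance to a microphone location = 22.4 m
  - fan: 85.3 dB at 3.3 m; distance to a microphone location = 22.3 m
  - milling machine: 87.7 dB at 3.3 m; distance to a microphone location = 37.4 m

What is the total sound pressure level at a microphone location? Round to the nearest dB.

73 dB

First find each source's level at the receiver (point-source: −20·log₁₀(r/r_ref)), then combine on an intensity basis.
exhaust stack: 86.2 − 20·log₁₀(22.4/3.3) = 86.2 − 16.63 = 69.57 dB.
fan: 85.3 − 20·log₁₀(22.3/3.3) = 85.3 − 16.60 = 68.70 dB.
milling machine: 87.7 − 20·log₁₀(37.4/3.3) = 87.7 − 21.09 = 66.61 dB.
Σ 10^(L/10) = 2.105e+07 → L_total = 10·log₁₀(2.105e+07) = 73.23 dB.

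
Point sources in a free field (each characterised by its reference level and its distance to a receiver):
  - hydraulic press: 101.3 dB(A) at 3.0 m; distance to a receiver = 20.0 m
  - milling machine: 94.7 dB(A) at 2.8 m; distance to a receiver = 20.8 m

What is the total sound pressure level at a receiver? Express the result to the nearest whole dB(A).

Propagate each source to the receiver with L = L_ref − 20·log₁₀(r/r_ref), then add intensities.
hydraulic press: 101.3 − 20·log₁₀(20.0/3.0) = 101.3 − 16.48 = 84.82 dB(A).
milling machine: 94.7 − 20·log₁₀(20.8/2.8) = 94.7 − 17.42 = 77.28 dB(A).
Σ 10^(L/10) = 3.570e+08 → L_total = 10·log₁₀(3.570e+08) = 85.53 dB(A).

86 dB(A)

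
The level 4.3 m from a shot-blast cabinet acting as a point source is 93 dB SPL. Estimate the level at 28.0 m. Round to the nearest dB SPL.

Spherical spreading from a point source gives a 20·log₁₀(r₂/r₁) drop.
L₂ = 93 − 20·log₁₀(28.0/4.3) = 93 − 16.274 = 76.73 dB SPL.

77 dB SPL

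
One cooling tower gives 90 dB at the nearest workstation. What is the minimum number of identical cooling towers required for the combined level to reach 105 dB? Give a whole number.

Need L₁ + 10·log₁₀ N ≥ 105, i.e. log₁₀ N ≥ 1.50.
N ≥ 10^(15.0/10) = 31.623, so N = 32.

32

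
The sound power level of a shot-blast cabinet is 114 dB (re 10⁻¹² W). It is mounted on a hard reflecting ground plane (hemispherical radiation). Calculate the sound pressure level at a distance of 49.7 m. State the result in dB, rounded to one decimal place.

72.1 dB

The power spreads over a hemisphere of area 2π·r², so L_p = L_w − 10·log₁₀(2π·r²).
2π·r² = 1.552e+04 m², 10·log₁₀ of that is 41.909 dB.
L_p = 114 − 41.909 = 72.09 dB.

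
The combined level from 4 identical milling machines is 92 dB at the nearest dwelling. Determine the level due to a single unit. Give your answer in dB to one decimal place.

4 equal contributions raise the level by 10·log₁₀ 4 = 6.021 dB, so each unit alone gives 92 − 6.021.

86.0 dB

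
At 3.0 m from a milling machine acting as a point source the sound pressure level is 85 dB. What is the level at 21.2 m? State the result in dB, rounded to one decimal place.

For a point source, L₂ = L₁ − 20·log₁₀(r₂/r₁).
L₂ = 85 − 20·log₁₀(21.2/3.0) = 85 − 16.984 = 68.02 dB.

68.0 dB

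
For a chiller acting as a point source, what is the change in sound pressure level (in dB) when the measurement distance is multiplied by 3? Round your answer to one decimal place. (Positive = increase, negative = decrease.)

-9.5 dB

Point-source spreading: ΔL = −20·log₁₀(r₂/r₁).
ΔL = −20·log₁₀(3) = -9.54 dB.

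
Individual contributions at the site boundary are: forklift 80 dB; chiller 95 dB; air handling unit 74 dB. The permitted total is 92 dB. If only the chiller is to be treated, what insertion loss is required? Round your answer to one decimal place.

Everything except the chiller sums to 10^(80/10) + 10^(74/10) = 1.251e+08 in linear terms, 80.97 dB.
To meet 92 dB overall, the treated chiller may contribute at most 10^(92/10) − 1.251e+08 = 1.460e+09, i.e. 91.64 dB.
Required insertion loss = 95 − 91.64 = 3.36 dB.

3.4 dB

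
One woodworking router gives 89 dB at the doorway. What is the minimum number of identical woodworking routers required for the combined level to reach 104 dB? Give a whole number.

32

The shortfall is 104 − 89 = 15.0 dB, and N units add 10·log₁₀ N, so need 10·log₁₀ N ≥ 15.0.
N ≥ 10^(15.0/10) = 31.623, so N = 32.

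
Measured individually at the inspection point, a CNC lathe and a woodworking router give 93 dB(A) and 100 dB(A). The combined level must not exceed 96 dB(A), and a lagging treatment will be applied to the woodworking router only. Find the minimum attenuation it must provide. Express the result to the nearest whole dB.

7 dB

Fixed contribution from the other source: Σ 10^(L/10) = 10^(93/10) = 1.995e+09 (93.00 dB(A)).
To meet 96 dB(A) overall, the treated woodworking router may contribute at most 10^(96/10) − 1.995e+09 = 1.986e+09, i.e. 92.98 dB(A).
Required insertion loss = 100 − 92.98 = 7.02 dB.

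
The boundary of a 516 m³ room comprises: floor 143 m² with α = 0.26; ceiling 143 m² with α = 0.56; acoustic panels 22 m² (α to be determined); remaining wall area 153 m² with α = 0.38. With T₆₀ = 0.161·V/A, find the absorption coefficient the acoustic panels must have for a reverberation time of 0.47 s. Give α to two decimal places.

A = 0.161·V/T₆₀ = 0.161·516/0.47 = 176.76 m² sabins.
Absorption from the other surfaces = 143·0.26 + 143·0.56 + 153·0.38 = 175.40 m², so the acoustic panels must supply 1.36 m² over 22 m².
α = 1.36/22 = 0.062.

0.06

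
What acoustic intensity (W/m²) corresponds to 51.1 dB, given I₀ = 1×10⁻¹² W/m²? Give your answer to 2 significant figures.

1.3e-07 W/m²

I = I₀·10^(L/10) = 10⁻¹² × 10^(51.1/10) = 10^(-6.890).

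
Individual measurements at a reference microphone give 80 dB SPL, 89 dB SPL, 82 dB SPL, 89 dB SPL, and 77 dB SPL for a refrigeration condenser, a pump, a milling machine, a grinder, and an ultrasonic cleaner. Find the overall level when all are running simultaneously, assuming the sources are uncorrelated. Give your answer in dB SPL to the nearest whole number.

Incoherent sources combine by intensity addition: L_total = 10·log₁₀(Σ 10^(L_i/10)).
Σ 10^(L/10) = 10^(80/10) + 10^(89/10) + 10^(82/10) + 10^(89/10) + 10^(77/10) = 1.897e+09.
L_total = 10·log₁₀(1.897e+09) = 92.78 dB SPL.

93 dB SPL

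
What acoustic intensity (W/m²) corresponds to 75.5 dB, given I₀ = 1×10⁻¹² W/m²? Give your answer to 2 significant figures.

L = 10·log₁₀(I/I₀) ⇒ I = I₀·10^(L/10) = 10⁻¹² × 10^7.55.

3.5e-05 W/m²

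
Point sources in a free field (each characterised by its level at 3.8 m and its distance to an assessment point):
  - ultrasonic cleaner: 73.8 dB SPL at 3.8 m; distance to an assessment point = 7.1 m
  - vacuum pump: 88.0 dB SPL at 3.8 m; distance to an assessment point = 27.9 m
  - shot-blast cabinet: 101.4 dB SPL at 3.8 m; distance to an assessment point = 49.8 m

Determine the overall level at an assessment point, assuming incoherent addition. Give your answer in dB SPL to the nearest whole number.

Propagate each source to the receiver with L = L_ref − 20·log₁₀(r/r_ref), then add intensities.
ultrasonic cleaner: 73.8 − 20·log₁₀(7.1/3.8) = 73.8 − 5.43 = 68.37 dB SPL.
vacuum pump: 88.0 − 20·log₁₀(27.9/3.8) = 88.0 − 17.32 = 70.68 dB SPL.
shot-blast cabinet: 101.4 − 20·log₁₀(49.8/3.8) = 101.4 − 22.35 = 79.05 dB SPL.
Σ 10^(L/10) = 9.895e+07 → L_total = 10·log₁₀(9.895e+07) = 79.95 dB SPL.

80 dB SPL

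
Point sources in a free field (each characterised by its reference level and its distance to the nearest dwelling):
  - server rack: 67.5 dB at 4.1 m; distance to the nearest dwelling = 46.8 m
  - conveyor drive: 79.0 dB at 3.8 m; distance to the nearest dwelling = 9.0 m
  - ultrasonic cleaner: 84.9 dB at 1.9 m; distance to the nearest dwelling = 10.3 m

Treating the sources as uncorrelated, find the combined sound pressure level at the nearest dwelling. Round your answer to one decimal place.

Apply inverse-square spreading to bring every level to the receiver, then sum 10^(L/10).
server rack: 67.5 − 20·log₁₀(46.8/4.1) = 67.5 − 21.15 = 46.35 dB.
conveyor drive: 79.0 − 20·log₁₀(9.0/3.8) = 79.0 − 7.49 = 71.51 dB.
ultrasonic cleaner: 84.9 − 20·log₁₀(10.3/1.9) = 84.9 − 14.68 = 70.22 dB.
Σ 10^(L/10) = 2.472e+07 → L_total = 10·log₁₀(2.472e+07) = 73.93 dB.

73.9 dB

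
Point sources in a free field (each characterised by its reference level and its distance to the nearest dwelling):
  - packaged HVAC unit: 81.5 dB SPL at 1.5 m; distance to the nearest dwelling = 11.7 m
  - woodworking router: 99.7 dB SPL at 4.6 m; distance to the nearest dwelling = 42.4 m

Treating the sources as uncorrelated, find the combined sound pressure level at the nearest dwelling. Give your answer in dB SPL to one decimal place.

First find each source's level at the receiver (point-source: −20·log₁₀(r/r_ref)), then combine on an intensity basis.
packaged HVAC unit: 81.5 − 20·log₁₀(11.7/1.5) = 81.5 − 17.84 = 63.66 dB SPL.
woodworking router: 99.7 − 20·log₁₀(42.4/4.6) = 99.7 − 19.29 = 80.41 dB SPL.
Σ 10^(L/10) = 1.122e+08 → L_total = 10·log₁₀(1.122e+08) = 80.50 dB SPL.

80.5 dB SPL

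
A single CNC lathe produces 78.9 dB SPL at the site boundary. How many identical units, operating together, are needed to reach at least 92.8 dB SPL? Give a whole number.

The shortfall is 92.8 − 78.9 = 13.9 dB, and N units add 10·log₁₀ N, so need 10·log₁₀ N ≥ 13.9.
N ≥ 10^(13.9/10) = 24.547, so N = 25.

25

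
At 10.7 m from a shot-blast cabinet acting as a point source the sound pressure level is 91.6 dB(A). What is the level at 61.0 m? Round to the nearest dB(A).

Point-source attenuation: ΔL = 20·log₁₀(r₂/r₁) = 20·log₁₀(61.0/10.7) = 15.119 dB.
L₂ = 91.6 − 20·log₁₀(61.0/10.7) = 91.6 − 15.119 = 76.48 dB(A).

76 dB(A)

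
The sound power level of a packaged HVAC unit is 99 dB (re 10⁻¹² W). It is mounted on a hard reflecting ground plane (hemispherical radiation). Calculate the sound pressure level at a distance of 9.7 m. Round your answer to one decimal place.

L_p = L_w − 10·log₁₀(2π·r²) with r = 9.7 m.
2π·r² = 591.2 m², 10·log₁₀ of that is 27.717 dB.
L_p = 99 − 27.717 = 71.28 dB.

71.3 dB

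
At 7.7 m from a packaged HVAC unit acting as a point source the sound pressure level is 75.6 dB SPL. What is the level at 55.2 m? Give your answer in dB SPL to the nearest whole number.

Spherical spreading from a point source gives a 20·log₁₀(r₂/r₁) drop.
L₂ = 75.6 − 20·log₁₀(55.2/7.7) = 75.6 − 17.109 = 58.49 dB SPL.

58 dB SPL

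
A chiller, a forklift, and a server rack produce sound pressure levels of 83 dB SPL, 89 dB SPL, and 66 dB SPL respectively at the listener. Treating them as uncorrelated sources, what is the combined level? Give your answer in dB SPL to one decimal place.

90.0 dB SPL

Incoherent sources combine by intensity addition: L_total = 10·log₁₀(Σ 10^(L_i/10)).
Σ 10^(L/10) = 10^(83/10) + 10^(89/10) + 10^(66/10) = 9.978e+08.
L_total = 10·log₁₀(9.978e+08) = 89.99 dB SPL.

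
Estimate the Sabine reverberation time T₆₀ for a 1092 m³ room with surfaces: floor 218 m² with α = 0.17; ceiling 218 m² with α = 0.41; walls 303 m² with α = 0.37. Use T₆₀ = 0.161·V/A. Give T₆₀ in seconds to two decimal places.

Summing Sᵢαᵢ: 218·0.17 + 218·0.41 + 303·0.37 = 238.55 m².
T₆₀ = 0.161·V/A = 0.161·1092/238.55 = 0.737 s.

0.74 s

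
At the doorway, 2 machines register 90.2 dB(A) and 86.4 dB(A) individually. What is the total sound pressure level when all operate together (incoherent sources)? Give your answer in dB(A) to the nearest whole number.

Incoherent sources combine by intensity addition: L_total = 10·log₁₀(Σ 10^(L_i/10)).
Σ 10^(L/10) = 10^(90.2/10) + 10^(86.4/10) = 1.484e+09.
L_total = 10·log₁₀(1.484e+09) = 91.71 dB(A).

92 dB(A)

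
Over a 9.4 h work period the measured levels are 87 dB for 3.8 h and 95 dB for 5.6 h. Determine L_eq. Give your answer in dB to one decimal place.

93.2 dB

The energy average is taken in the linear domain: L_eq = 10·log₁₀[(Σ tᵢ·10^(Lᵢ/10))/T], T = 9.4 h.
Σ tᵢ·10^(Lᵢ/10) = 3.8·10^(87/10) + 5.6·10^(95/10) = 1.961e+10.
L_eq = 10·log₁₀(1.961e+10/9.4) = 93.19 dB.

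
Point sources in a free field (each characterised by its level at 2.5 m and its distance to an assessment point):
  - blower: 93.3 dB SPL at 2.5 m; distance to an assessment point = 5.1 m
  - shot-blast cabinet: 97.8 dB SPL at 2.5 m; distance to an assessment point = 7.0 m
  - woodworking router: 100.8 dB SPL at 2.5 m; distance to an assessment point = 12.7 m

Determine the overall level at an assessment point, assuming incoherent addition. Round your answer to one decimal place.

First find each source's level at the receiver (point-source: −20·log₁₀(r/r_ref)), then combine on an intensity basis.
blower: 93.3 − 20·log₁₀(5.1/2.5) = 93.3 − 6.19 = 87.11 dB SPL.
shot-blast cabinet: 97.8 − 20·log₁₀(7.0/2.5) = 97.8 − 8.94 = 88.86 dB SPL.
woodworking router: 100.8 − 20·log₁₀(12.7/2.5) = 100.8 − 14.12 = 86.68 dB SPL.
Σ 10^(L/10) = 1.748e+09 → L_total = 10·log₁₀(1.748e+09) = 92.43 dB SPL.

92.4 dB SPL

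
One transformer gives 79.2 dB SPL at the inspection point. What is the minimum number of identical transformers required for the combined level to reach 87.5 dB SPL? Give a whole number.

The shortfall is 87.5 − 79.2 = 8.3 dB, and N units add 10·log₁₀ N, so need 10·log₁₀ N ≥ 8.3.
N ≥ 10^(8.3/10) = 6.761, so N = 7.

7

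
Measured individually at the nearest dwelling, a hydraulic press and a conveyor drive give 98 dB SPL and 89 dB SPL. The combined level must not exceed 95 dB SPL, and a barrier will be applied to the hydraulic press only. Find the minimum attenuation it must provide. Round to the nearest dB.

4 dB

Everything except the hydraulic press sums to 10^(89/10) = 7.943e+08 in linear terms, 89.00 dB SPL.
To meet 95 dB SPL overall, the treated hydraulic press may contribute at most 10^(95/10) − 7.943e+08 = 2.368e+09, i.e. 93.74 dB SPL.
So the hydraulic press must be reduced from 98 to 93.74 dB SPL: IL = 4.26 dB.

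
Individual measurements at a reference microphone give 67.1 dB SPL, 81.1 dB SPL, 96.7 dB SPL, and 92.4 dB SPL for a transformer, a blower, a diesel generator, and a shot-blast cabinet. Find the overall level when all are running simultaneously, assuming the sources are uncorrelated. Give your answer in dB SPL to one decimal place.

For uncorrelated sources the intensities add, so convert each level to linear form, sum, and take 10·log₁₀ of the total.
Σ 10^(L/10) = 10^(67.1/10) + 10^(81.1/10) + 10^(96.7/10) + 10^(92.4/10) = 6.549e+09.
L_total = 10·log₁₀(6.549e+09) = 98.16 dB SPL.

98.2 dB SPL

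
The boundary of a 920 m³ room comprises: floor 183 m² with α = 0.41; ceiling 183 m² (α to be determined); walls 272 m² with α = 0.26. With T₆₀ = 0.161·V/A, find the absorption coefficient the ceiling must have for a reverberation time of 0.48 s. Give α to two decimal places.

From T₆₀ = 0.161·V/A, the target T₆₀ = 0.48 s needs A = 0.161·920/0.48 = 308.58 m².
Absorption from the other surfaces = 183·0.41 + 272·0.26 = 145.75 m², so the ceiling must supply 162.83 m² over 183 m².
α = 162.83/183 = 0.890.

0.89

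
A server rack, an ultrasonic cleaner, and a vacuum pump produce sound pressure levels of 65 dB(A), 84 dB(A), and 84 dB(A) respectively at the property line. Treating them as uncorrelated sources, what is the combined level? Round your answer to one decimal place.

87.0 dB(A)

Incoherent sources combine by intensity addition: L_total = 10·log₁₀(Σ 10^(L_i/10)).
Σ 10^(L/10) = 10^(65/10) + 10^(84/10) + 10^(84/10) = 5.055e+08.
L_total = 10·log₁₀(5.055e+08) = 87.04 dB(A).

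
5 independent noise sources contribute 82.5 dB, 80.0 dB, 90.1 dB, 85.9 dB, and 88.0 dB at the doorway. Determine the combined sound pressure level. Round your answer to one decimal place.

For uncorrelated sources the intensities add, so convert each level to linear form, sum, and take 10·log₁₀ of the total.
Σ 10^(L/10) = 10^(82.5/10) + 10^(80.0/10) + 10^(90.1/10) + 10^(85.9/10) + 10^(88.0/10) = 2.321e+09.
L_total = 10·log₁₀(2.321e+09) = 93.66 dB.

93.7 dB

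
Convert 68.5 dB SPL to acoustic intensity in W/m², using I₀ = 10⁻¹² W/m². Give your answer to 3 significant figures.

7.08e-06 W/m²

I = I₀·10^(L/10) = 10⁻¹² × 10^(68.5/10) = 10^(-5.150).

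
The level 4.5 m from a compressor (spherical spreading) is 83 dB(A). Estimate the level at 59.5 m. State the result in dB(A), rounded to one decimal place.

60.6 dB(A)

For a point source, L₂ = L₁ − 20·log₁₀(r₂/r₁).
L₂ = 83 − 20·log₁₀(59.5/4.5) = 83 − 22.426 = 60.57 dB(A).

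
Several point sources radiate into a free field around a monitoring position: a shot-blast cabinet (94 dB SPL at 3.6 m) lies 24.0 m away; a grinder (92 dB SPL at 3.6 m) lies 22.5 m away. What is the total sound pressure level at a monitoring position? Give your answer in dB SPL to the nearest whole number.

Propagate each source to the receiver with L = L_ref − 20·log₁₀(r/r_ref), then add intensities.
shot-blast cabinet: 94 − 20·log₁₀(24.0/3.6) = 94 − 16.48 = 77.52 dB SPL.
grinder: 92 − 20·log₁₀(22.5/3.6) = 92 − 15.92 = 76.08 dB SPL.
Σ 10^(L/10) = 9.709e+07 → L_total = 10·log₁₀(9.709e+07) = 79.87 dB SPL.

80 dB SPL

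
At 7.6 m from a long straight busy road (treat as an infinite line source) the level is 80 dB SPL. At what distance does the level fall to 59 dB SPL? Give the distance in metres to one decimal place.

Line-source spreading drops the level by 10·log₁₀(r₂/r₁); inverting, r₂/r₁ = 10^(ΔL/10).
r₂ = 7.6·10^((80−59)/10) = 7.6·10^(21.0/10) = 956.78 m.

956.8 m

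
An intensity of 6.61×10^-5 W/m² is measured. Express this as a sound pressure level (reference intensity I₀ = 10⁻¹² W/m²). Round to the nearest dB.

I/I₀ = 6.61×10^-5/10⁻¹² = 6.61×10^7, and L = 10·log₁₀(I/I₀).
L = 10·(0.8202 + 7) = 78.20 dB.

78 dB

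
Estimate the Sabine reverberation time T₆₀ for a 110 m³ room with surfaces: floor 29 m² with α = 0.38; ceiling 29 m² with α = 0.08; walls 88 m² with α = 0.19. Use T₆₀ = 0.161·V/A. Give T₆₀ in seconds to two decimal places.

0.59 s

Total absorption A = 29·0.38 + 29·0.08 + 88·0.19 = 30.06 m² sabins.
T₆₀ = 0.161·V/A = 0.161·110/30.06 = 0.589 s.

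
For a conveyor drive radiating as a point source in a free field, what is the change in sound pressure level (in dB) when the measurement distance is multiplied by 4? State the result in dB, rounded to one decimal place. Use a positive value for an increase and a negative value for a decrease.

-12.0 dB

With spherical spreading the level changes by −20·log₁₀(r₂/r₁).
ΔL = −20·log₁₀(4) = -12.04 dB.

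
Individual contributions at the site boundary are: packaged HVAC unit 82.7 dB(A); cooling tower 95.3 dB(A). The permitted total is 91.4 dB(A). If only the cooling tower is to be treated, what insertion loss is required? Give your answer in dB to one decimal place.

Everything except the cooling tower sums to 10^(82.7/10) = 1.862e+08 in linear terms, 82.70 dB(A).
To meet 91.4 dB(A) overall, the treated cooling tower may contribute at most 10^(91.4/10) − 1.862e+08 = 1.194e+09, i.e. 90.77 dB(A).
So the cooling tower must be reduced from 95.3 to 90.77 dB(A): IL = 4.53 dB.

4.5 dB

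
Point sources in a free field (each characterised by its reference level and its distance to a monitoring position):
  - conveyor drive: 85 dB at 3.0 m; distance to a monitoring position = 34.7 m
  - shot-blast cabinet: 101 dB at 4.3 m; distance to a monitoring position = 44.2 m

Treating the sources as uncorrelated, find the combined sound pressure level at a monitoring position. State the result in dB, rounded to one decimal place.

First find each source's level at the receiver (point-source: −20·log₁₀(r/r_ref)), then combine on an intensity basis.
conveyor drive: 85 − 20·log₁₀(34.7/3.0) = 85 − 21.26 = 63.74 dB.
shot-blast cabinet: 101 − 20·log₁₀(44.2/4.3) = 101 − 20.24 = 80.76 dB.
Σ 10^(L/10) = 1.215e+08 → L_total = 10·log₁₀(1.215e+08) = 80.85 dB.

80.8 dB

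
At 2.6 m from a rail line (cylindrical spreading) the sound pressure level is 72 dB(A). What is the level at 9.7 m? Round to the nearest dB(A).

66 dB(A)

Cylindrical spreading from a line source gives a 10·log₁₀(r₂/r₁) drop.
L₂ = 72 − 10·log₁₀(9.7/2.6) = 72 − 5.718 = 66.28 dB(A).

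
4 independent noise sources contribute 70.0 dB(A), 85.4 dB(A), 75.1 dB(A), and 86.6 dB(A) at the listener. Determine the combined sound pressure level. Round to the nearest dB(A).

For uncorrelated sources the intensities add, so convert each level to linear form, sum, and take 10·log₁₀ of the total.
Σ 10^(L/10) = 10^(70.0/10) + 10^(85.4/10) + 10^(75.1/10) + 10^(86.6/10) = 8.462e+08.
L_total = 10·log₁₀(8.462e+08) = 89.27 dB(A).

89 dB(A)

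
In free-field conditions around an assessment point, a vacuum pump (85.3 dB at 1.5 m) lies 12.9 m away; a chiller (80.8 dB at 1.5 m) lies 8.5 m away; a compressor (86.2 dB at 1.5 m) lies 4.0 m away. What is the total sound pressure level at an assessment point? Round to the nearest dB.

78 dB

Propagate each source to the receiver with L = L_ref − 20·log₁₀(r/r_ref), then add intensities.
vacuum pump: 85.3 − 20·log₁₀(12.9/1.5) = 85.3 − 18.69 = 66.61 dB.
chiller: 80.8 − 20·log₁₀(8.5/1.5) = 80.8 − 15.07 = 65.73 dB.
compressor: 86.2 − 20·log₁₀(4.0/1.5) = 86.2 − 8.52 = 77.68 dB.
Σ 10^(L/10) = 6.695e+07 → L_total = 10·log₁₀(6.695e+07) = 78.26 dB.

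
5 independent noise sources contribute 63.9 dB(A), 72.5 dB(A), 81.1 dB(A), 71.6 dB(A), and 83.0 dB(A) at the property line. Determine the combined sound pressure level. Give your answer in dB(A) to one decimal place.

85.6 dB(A)

For uncorrelated sources the intensities add, so convert each level to linear form, sum, and take 10·log₁₀ of the total.
Σ 10^(L/10) = 10^(63.9/10) + 10^(72.5/10) + 10^(81.1/10) + 10^(71.6/10) + 10^(83.0/10) = 3.630e+08.
L_total = 10·log₁₀(3.630e+08) = 85.60 dB(A).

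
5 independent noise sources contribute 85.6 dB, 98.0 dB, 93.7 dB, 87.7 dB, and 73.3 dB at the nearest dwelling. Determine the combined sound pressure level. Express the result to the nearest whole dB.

100 dB

For uncorrelated sources the intensities add, so convert each level to linear form, sum, and take 10·log₁₀ of the total.
Σ 10^(L/10) = 10^(85.6/10) + 10^(98.0/10) + 10^(93.7/10) + 10^(87.7/10) + 10^(73.3/10) = 9.627e+09.
L_total = 10·log₁₀(9.627e+09) = 99.83 dB.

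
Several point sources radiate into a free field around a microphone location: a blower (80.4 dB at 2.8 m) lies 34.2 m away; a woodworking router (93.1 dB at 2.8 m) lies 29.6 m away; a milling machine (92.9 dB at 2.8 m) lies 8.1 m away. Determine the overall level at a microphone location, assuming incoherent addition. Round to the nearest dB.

84 dB

Propagate each source to the receiver with L = L_ref − 20·log₁₀(r/r_ref), then add intensities.
blower: 80.4 − 20·log₁₀(34.2/2.8) = 80.4 − 21.74 = 58.66 dB.
woodworking router: 93.1 − 20·log₁₀(29.6/2.8) = 93.1 − 20.48 = 72.62 dB.
milling machine: 92.9 − 20·log₁₀(8.1/2.8) = 92.9 − 9.23 = 83.67 dB.
Σ 10^(L/10) = 2.520e+08 → L_total = 10·log₁₀(2.520e+08) = 84.01 dB.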